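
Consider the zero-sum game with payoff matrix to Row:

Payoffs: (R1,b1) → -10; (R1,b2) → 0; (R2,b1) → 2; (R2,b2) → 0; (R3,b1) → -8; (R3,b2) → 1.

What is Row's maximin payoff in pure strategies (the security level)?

Row minima: R1 → -10, R2 → 0, R3 → -8.
The best of these is 0.

0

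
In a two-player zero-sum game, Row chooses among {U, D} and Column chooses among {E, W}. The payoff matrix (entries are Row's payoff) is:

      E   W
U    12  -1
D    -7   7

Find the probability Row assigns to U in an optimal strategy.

14/27

Row minima: U → -1, D → -7; maximin = -1.
Column maxima: E → 12, W → 7; minimax = 7.
-1 ≠ 7, so there is no saddle point; optimal play is mixed.
Let Row play U with probability p. Expected payoff against E: 12p + (-7)(1−p) = 19p − 7; against W: (-1)p + 7(1−p) = −8p + 7.
Setting these equal: 19p − 7 = −8p + 7 ⇒ 27p = 14 ⇒ p = 14/27, and the value is (19)·(14/27) − 7 = 77/27.
For Column: with q = P(E), equating U's and D's payoffs gives 13q − 1 = −14q + 7 ⇒ q = 8/27.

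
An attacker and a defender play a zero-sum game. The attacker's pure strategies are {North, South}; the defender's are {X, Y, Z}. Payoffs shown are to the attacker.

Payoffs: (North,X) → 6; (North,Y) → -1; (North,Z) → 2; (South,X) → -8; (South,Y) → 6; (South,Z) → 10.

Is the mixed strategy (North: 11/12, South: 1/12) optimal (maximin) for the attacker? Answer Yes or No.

No

Against X this mix gives (11/12)·6 + (1/12)·(-8) = 29/6.
Against Y this mix gives (11/12)·(-1) + (1/12)·6 = -5/12.
Against Z this mix gives (11/12)·2 + (1/12)·10 = 8/3.
The defender will play Y, holding the attacker to -5/12. Shifting weight toward the row that does better against Y would raise this floor (the equalizing mix achieves 4/3 against both Y and X), so the proposed strategy is not optimal.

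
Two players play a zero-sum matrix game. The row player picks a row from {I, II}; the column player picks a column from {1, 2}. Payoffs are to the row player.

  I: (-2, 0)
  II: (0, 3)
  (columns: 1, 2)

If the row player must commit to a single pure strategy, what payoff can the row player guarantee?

Row minima: I → -2, II → 0.
The best of these is 0.

0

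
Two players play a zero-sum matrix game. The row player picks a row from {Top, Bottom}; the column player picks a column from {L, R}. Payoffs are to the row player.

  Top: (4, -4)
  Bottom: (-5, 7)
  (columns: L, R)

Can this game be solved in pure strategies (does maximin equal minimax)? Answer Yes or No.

No

Row minima: Top → -4, Bottom → -5; maximin = -4.
Column maxima: L → 4, R → 7; minimax = 4.
-4 ≠ 4, so no pure-strategy equilibrium exists.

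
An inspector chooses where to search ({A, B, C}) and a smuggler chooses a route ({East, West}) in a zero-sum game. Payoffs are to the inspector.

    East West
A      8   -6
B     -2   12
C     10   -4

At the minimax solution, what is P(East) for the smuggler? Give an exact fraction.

Row minima: A → -6, B → -2, C → -4; maximin = -2.
Column maxima: East → 10, West → 12; minimax = 10.
-2 ≠ 10, so there is no saddle point; optimal play is mixed.
A is strictly dominated by C, so the inspector never plays it.
On the remaining 2×2 (B, C vs East, West):
Let the inspector play B with probability p. Expected payoff against East: (-2)p + 10(1−p) = −12p + 10; against West: 12p + (-4)(1−p) = 16p − 4.
Setting these equal: −12p + 10 = 16p − 4 ⇒ −28p = -14 ⇒ p = 1/2, and the value is (-12)·(1/2) + 10 = 4.
For the smuggler: with q = P(East), equating B's and C's payoffs gives −14q + 12 = 14q − 4 ⇒ q = 4/7.

4/7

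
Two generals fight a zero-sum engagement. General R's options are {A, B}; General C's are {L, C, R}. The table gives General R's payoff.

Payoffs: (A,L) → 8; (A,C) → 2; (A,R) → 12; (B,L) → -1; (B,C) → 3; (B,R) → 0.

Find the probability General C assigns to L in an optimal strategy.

1/10

Row minima: A → 2, B → -1; maximin = 2.
Column maxima: L → 8, C → 3, R → 12; minimax = 3.
2 ≠ 3, so there is no saddle point; optimal play is mixed.
R is strictly dominated by L (it gives General R strictly more in every row), so General C never plays it.
On the remaining 2×2 (A, B vs L, C):
Let General R play A with probability p. Expected payoff against L: 8p + (-1)(1−p) = 9p − 1; against C: 2p + 3(1−p) = −p + 3.
Setting these equal: 9p − 1 = −p + 3 ⇒ 10p = 4 ⇒ p = 2/5, and the value is (9)·(2/5) − 1 = 13/5.
For General C: with q = P(L), equating A's and B's payoffs gives 6q + 2 = −4q + 3 ⇒ q = 1/10.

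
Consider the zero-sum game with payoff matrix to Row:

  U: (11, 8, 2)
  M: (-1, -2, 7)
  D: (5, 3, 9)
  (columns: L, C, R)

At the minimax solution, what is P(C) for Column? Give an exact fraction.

Row minima: U → 2, M → -2, D → 3; maximin = 3.
Column maxima: L → 11, C → 8, R → 9; minimax = 8.
3 ≠ 8, so there is no saddle point; optimal play is mixed.
M is strictly dominated by D, so Row never plays it.
L is strictly dominated by C (it gives Row strictly more in every row), so Column never plays it.
On the remaining 2×2 (U, D vs C, R):
Let Row play U with probability p. Expected payoff against C: 8p + 3(1−p) = 5p + 3; against R: 2p + 9(1−p) = −7p + 9.
Setting these equal: 5p + 3 = −7p + 9 ⇒ 12p = 6 ⇒ p = 1/2, and the value is (5)·(1/2) + 3 = 11/2.
For Column: with q = P(C), equating U's and D's payoffs gives 6q + 2 = −6q + 9 ⇒ q = 7/12.

7/12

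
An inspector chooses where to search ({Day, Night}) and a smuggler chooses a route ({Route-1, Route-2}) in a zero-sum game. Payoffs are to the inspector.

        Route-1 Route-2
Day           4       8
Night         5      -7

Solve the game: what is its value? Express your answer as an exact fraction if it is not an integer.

17/4

Row minima: Day → 4, Night → -7; maximin = 4.
Column maxima: Route-1 → 5, Route-2 → 8; minimax = 5.
4 ≠ 5, so there is no saddle point; optimal play is mixed.
Let the inspector play Day with probability p. Expected payoff against Route-1: 4p + 5(1−p) = −p + 5; against Route-2: 8p + (-7)(1−p) = 15p − 7.
Setting these equal: −p + 5 = 15p − 7 ⇒ −16p = -12 ⇒ p = 3/4, and the value is (-1)·(3/4) + 5 = 17/4.
For the smuggler: with q = P(Route-1), equating Day's and Night's payoffs gives −4q + 8 = 12q − 7 ⇒ q = 15/16.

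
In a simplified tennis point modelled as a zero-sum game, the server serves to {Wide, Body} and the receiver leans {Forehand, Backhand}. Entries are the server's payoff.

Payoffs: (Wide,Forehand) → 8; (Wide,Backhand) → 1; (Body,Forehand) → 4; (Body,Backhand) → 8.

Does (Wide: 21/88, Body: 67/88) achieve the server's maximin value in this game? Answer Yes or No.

No

Against Forehand this mix gives (21/88)·8 + (67/88)·4 = 109/22.
Against Backhand this mix gives (21/88)·1 + (67/88)·8 = 557/88.
The receiver will play Forehand, holding the server to 109/22. Shifting weight toward the row that does better against Forehand would raise this floor (the equalizing mix achieves 60/11 against both Forehand and Backhand), so the proposed strategy is not optimal.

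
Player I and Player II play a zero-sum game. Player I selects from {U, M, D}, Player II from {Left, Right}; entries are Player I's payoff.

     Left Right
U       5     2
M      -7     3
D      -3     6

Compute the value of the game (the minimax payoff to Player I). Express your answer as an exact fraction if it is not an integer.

3

Row minima: U → 2, M → -7, D → -3; maximin = 2.
Column maxima: Left → 5, Right → 6; minimax = 5.
2 ≠ 5, so there is no saddle point; optimal play is mixed.
M is strictly dominated by D, so Player I never plays it.
On the remaining 2×2 (U, D vs Left, Right):
Let Player I play U with probability p. Expected payoff against Left: 5p + (-3)(1−p) = 8p − 3; against Right: 2p + 6(1−p) = −4p + 6.
Setting these equal: 8p − 3 = −4p + 6 ⇒ 12p = 9 ⇒ p = 3/4, and the value is (8)·(3/4) − 3 = 3.
For Player II: with q = P(Left), equating U's and D's payoffs gives 3q + 2 = −9q + 6 ⇒ q = 1/3.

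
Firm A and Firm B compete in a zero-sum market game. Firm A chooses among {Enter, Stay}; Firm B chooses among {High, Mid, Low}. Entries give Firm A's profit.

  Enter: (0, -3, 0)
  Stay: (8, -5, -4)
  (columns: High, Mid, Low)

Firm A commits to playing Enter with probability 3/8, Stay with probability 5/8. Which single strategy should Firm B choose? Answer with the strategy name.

If Firm B plays High, Firm A's expected payoff is (3/8)·0 + (5/8)·8 = 5.
If Firm B plays Mid, Firm A's expected payoff is (3/8)·(-3) + (5/8)·(-5) = -17/4.
If Firm B plays Low, Firm A's expected payoff is (3/8)·0 + (5/8)·(-4) = -5/2.
Firm B minimizes Firm A's payoff; the smallest is -17/4, so the best response is Mid.

Mid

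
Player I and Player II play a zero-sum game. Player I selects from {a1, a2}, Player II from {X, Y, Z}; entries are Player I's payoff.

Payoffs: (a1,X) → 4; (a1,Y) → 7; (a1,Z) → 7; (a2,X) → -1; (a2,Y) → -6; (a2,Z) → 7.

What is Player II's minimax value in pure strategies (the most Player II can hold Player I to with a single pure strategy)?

Column maxima: X → 4, Y → 7, Z → 7.
The smallest of these is 4.

4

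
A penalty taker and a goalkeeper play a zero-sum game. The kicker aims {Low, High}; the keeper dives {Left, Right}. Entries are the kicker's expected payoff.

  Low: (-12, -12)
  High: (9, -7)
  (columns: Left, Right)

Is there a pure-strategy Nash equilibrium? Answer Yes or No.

Yes

Row minima: Low → -12, High → -7; maximin = -7.
Column maxima: Left → 9, Right → -7; minimax = -7.
maximin = minimax = -7, so a saddle point exists.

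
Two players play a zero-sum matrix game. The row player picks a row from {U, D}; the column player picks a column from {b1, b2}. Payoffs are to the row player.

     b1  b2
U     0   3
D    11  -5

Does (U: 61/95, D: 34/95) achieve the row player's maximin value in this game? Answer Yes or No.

No

Against b1 this mix gives (61/95)·0 + (34/95)·11 = 374/95.
Against b2 this mix gives (61/95)·3 + (34/95)·(-5) = 13/95.
The column player will play b2, holding the row player to 13/95. Shifting weight toward the row that does better against b2 would raise this floor (the equalizing mix achieves 33/19 against both b2 and b1), so the proposed strategy is not optimal.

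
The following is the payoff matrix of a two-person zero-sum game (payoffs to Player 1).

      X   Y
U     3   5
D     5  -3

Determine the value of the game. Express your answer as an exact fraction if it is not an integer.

17/5

Row minima: U → 3, D → -3; maximin = 3.
Column maxima: X → 5, Y → 5; minimax = 5.
3 ≠ 5, so there is no saddle point; optimal play is mixed.
Let Player 1 play U with probability p. Expected payoff against X: 3p + 5(1−p) = −2p + 5; against Y: 5p + (-3)(1−p) = 8p − 3.
Setting these equal: −2p + 5 = 8p − 3 ⇒ −10p = -8 ⇒ p = 4/5, and the value is (-2)·(4/5) + 5 = 17/5.
For Player 2: with q = P(X), equating U's and D's payoffs gives −2q + 5 = 8q − 3 ⇒ q = 4/5.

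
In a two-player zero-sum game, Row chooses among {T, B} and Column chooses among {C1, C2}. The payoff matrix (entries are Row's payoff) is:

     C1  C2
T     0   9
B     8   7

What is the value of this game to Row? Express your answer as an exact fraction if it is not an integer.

Row minima: T → 0, B → 7; maximin = 7.
Column maxima: C1 → 8, C2 → 9; minimax = 8.
7 ≠ 8, so there is no saddle point; optimal play is mixed.
Let Row play T with probability p. Expected payoff against C1: 0p + 8(1−p) = −8p + 8; against C2: 9p + 7(1−p) = 2p + 7.
Setting these equal: −8p + 8 = 2p + 7 ⇒ −10p = -1 ⇒ p = 1/10, and the value is (-8)·(1/10) + 8 = 36/5.
For Column: with q = P(C1), equating T's and B's payoffs gives −9q + 9 = q + 7 ⇒ q = 1/5.

36/5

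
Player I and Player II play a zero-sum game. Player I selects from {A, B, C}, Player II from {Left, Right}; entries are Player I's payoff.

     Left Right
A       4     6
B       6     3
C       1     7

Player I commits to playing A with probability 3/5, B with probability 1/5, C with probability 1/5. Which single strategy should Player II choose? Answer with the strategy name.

Left

If Player II plays Left, Player I's expected payoff is (3/5)·4 + (1/5)·6 + (1/5)·1 = 19/5.
If Player II plays Right, Player I's expected payoff is (3/5)·6 + (1/5)·3 + (1/5)·7 = 28/5.
Player II minimizes Player I's payoff; the smallest is 19/5, so the best response is Left.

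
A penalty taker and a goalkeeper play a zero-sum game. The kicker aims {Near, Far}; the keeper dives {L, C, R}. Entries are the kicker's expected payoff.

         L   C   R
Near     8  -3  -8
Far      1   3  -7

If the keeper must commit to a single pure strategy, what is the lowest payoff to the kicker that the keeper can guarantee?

-7

Column maxima: L → 8, C → 3, R → -7.
The smallest of these is -7.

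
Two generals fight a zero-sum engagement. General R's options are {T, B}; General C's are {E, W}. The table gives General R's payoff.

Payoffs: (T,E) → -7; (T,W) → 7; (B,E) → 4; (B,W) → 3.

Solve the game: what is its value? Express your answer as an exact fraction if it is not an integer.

Row minima: T → -7, B → 3; maximin = 3.
Column maxima: E → 4, W → 7; minimax = 4.
3 ≠ 4, so there is no saddle point; optimal play is mixed.
Let General R play T with probability p. Expected payoff against E: (-7)p + 4(1−p) = −11p + 4; against W: 7p + 3(1−p) = 4p + 3.
Setting these equal: −11p + 4 = 4p + 3 ⇒ −15p = -1 ⇒ p = 1/15, and the value is (-11)·(1/15) + 4 = 49/15.
For General C: with q = P(E), equating T's and B's payoffs gives −14q + 7 = q + 3 ⇒ q = 4/15.

49/15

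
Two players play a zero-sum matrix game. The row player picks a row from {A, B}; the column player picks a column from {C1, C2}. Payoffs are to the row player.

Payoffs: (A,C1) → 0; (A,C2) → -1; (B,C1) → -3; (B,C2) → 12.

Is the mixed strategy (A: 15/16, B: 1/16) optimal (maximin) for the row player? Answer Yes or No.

Against C1 this mix gives (15/16)·0 + (1/16)·(-3) = -3/16.
Against C2 this mix gives (15/16)·(-1) + (1/16)·12 = -3/16.
All of the column player's active replies (C1, C2) yield -3/16, and no column does worse for the row player. The mix makes the column player indifferent and guarantees -3/16, so it is optimal.

Yes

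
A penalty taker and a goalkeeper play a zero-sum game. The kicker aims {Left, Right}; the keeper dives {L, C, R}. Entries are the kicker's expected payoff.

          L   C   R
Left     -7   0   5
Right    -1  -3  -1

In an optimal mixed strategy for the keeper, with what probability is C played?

Row minima: Left → -7, Right → -3; maximin = -3.
Column maxima: L → -1, C → 0, R → 5; minimax = -1.
-3 ≠ -1, so there is no saddle point; optimal play is mixed.
R is strictly dominated by C (it gives the kicker strictly more in every row), so the keeper never plays it.
On the remaining 2×2 (Left, Right vs L, C):
Let the kicker play Left with probability p. Expected payoff against L: (-7)p + (-1)(1−p) = −6p − 1; against C: 0p + (-3)(1−p) = 3p − 3.
Setting these equal: −6p − 1 = 3p − 3 ⇒ −9p = -2 ⇒ p = 2/9, and the value is (-6)·(2/9) − 1 = -7/3.
For the keeper: with q = P(L), equating Left's and Right's payoffs gives −7q = 2q − 3 ⇒ q = 1/3.

2/3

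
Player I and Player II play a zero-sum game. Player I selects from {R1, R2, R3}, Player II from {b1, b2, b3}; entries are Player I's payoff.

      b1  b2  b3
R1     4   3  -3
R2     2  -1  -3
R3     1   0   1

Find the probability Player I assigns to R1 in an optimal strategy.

1/7

Row minima: R1 → -3, R2 → -3, R3 → 0; maximin = 0.
Column maxima: b1 → 4, b2 → 3, b3 → 1; minimax = 1.
0 ≠ 1, so there is no saddle point; optimal play is mixed.
b1 is strictly dominated by b2 (it gives Player I strictly more in every row), so Player II never plays it.
With b1 eliminated, R2 is strictly dominated by R3 (R3 gives Player I strictly more in every remaining column), so Player I never plays it.
On the remaining 2×2 (R1, R3 vs b2, b3):
Let Player I play R1 with probability p. Expected payoff against b2: 3p + 0(1−p) = 3p; against b3: (-3)p + 1(1−p) = −4p + 1.
Setting these equal: 3p = −4p + 1 ⇒ 7p = 1 ⇒ p = 1/7, and the value is (3)·(1/7) = 3/7.
For Player II: with q = P(b2), equating R1's and R3's payoffs gives 6q − 3 = −q + 1 ⇒ q = 4/7.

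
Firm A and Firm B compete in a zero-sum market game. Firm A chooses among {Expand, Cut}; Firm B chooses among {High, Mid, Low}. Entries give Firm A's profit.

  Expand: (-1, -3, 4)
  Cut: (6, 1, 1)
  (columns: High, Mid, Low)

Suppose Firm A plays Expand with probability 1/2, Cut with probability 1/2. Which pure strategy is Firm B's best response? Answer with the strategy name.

If Firm B plays High, Firm A's expected payoff is (1/2)·(-1) + (1/2)·6 = 5/2.
If Firm B plays Mid, Firm A's expected payoff is (1/2)·(-3) + (1/2)·1 = -1.
If Firm B plays Low, Firm A's expected payoff is (1/2)·4 + (1/2)·1 = 5/2.
Firm B minimizes Firm A's payoff; the smallest is -1, so the best response is Mid.

Mid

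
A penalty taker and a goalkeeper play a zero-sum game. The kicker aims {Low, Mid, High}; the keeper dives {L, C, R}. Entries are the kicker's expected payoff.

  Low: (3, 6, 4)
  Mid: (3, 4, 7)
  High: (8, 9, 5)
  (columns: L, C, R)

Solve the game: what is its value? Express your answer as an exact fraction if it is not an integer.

Row minima: Low → 3, Mid → 3, High → 5; maximin = 5.
Column maxima: L → 8, C → 9, R → 7; minimax = 7.
5 ≠ 7, so there is no saddle point; optimal play is mixed.
Low is strictly dominated by High, so the kicker never plays it.
C is strictly dominated by L (it gives the kicker strictly more in every row), so the keeper never plays it.
On the remaining 2×2 (Mid, High vs L, R):
Let the kicker play Mid with probability p. Expected payoff against L: 3p + 8(1−p) = −5p + 8; against R: 7p + 5(1−p) = 2p + 5.
Setting these equal: −5p + 8 = 2p + 5 ⇒ −7p = -3 ⇒ p = 3/7, and the value is (-5)·(3/7) + 8 = 41/7.
For the keeper: with q = P(L), equating Mid's and High's payoffs gives −4q + 7 = 3q + 5 ⇒ q = 2/7.

41/7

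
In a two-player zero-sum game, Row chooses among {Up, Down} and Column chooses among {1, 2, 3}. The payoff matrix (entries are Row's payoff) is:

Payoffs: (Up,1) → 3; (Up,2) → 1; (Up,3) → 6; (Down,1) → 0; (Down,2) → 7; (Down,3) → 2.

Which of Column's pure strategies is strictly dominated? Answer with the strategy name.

3

1 holds Row's payoff strictly below 3 in every row: 3 < 6, 0 < 2.
So 3 is strictly dominated for Column.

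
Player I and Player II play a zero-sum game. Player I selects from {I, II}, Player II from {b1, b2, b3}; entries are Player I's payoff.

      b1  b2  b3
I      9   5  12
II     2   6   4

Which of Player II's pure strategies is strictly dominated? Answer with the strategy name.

b1 holds Player I's payoff strictly below b3 in every row: 9 < 12, 2 < 4.
So b3 is strictly dominated for Player II.

b3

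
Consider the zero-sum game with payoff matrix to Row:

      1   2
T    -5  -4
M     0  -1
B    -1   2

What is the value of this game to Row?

-1/4

Row minima: T → -5, M → -1, B → -1; maximin = -1.
Column maxima: 1 → 0, 2 → 2; minimax = 0.
-1 ≠ 0, so there is no saddle point; optimal play is mixed.
T is strictly dominated by M, so Row never plays it.
On the remaining 2×2 (M, B vs 1, 2):
Let Row play M with probability p. Expected payoff against 1: 0p + (-1)(1−p) = p − 1; against 2: (-1)p + 2(1−p) = −3p + 2.
Setting these equal: p − 1 = −3p + 2 ⇒ 4p = 3 ⇒ p = 3/4, and the value is (1)·(3/4) − 1 = -1/4.
For Column: with q = P(1), equating M's and B's payoffs gives q − 1 = −3q + 2 ⇒ q = 3/4.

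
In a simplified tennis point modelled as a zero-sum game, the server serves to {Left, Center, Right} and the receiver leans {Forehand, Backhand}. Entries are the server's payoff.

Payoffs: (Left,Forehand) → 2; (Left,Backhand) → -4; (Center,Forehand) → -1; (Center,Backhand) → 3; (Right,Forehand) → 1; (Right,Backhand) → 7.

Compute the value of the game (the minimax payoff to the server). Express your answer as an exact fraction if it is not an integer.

3/2

Row minima: Left → -4, Center → -1, Right → 1; maximin = 1.
Column maxima: Forehand → 2, Backhand → 7; minimax = 2.
1 ≠ 2, so there is no saddle point; optimal play is mixed.
Center is strictly dominated by Right, so the server never plays it.
On the remaining 2×2 (Left, Right vs Forehand, Backhand):
Let the server play Left with probability p. Expected payoff against Forehand: 2p + 1(1−p) = p + 1; against Backhand: (-4)p + 7(1−p) = −11p + 7.
Setting these equal: p + 1 = −11p + 7 ⇒ 12p = 6 ⇒ p = 1/2, and the value is (1)·(1/2) + 1 = 3/2.
For the receiver: with q = P(Forehand), equating Left's and Right's payoffs gives 6q − 4 = −6q + 7 ⇒ q = 11/12.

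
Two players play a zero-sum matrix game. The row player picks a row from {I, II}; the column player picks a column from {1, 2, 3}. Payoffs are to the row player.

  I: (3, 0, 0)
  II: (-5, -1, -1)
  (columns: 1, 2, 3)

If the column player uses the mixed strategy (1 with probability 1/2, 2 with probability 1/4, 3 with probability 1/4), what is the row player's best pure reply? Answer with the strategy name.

Expected payoff of I: (1/2)·3 + (1/4)·0 + (1/4)·0 = 3/2.
Expected payoff of II: (1/2)·(-5) + (1/4)·(-1) + (1/4)·(-1) = -3.
The largest is 3/2, so the row player's best response is I.

I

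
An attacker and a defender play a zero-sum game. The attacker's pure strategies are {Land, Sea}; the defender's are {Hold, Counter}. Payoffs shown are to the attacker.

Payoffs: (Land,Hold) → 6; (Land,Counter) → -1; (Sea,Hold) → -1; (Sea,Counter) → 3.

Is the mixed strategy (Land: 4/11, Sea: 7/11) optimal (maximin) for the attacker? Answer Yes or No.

Yes

Against Hold this mix gives (4/11)·6 + (7/11)·(-1) = 17/11.
Against Counter this mix gives (4/11)·(-1) + (7/11)·3 = 17/11.
All of the defender's active replies (Hold, Counter) yield 17/11, and no column does worse for the attacker. The mix makes the defender indifferent and guarantees 17/11, so it is optimal.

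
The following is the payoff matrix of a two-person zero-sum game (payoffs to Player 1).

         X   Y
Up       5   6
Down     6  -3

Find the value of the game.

Row minima: Up → 5, Down → -3; maximin = 5.
Column maxima: X → 6, Y → 6; minimax = 6.
5 ≠ 6, so there is no saddle point; optimal play is mixed.
Let Player 1 play Up with probability p. Expected payoff against X: 5p + 6(1−p) = −p + 6; against Y: 6p + (-3)(1−p) = 9p − 3.
Setting these equal: −p + 6 = 9p − 3 ⇒ −10p = -9 ⇒ p = 9/10, and the value is (-1)·(9/10) + 6 = 51/10.
For Player 2: with q = P(X), equating Up's and Down's payoffs gives −q + 6 = 9q − 3 ⇒ q = 9/10.

51/10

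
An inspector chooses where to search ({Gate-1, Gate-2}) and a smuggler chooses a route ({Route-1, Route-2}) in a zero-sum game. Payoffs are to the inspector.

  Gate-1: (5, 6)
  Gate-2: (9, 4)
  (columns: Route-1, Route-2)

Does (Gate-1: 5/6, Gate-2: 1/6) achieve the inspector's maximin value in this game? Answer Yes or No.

Yes

Against Route-1 this mix gives (5/6)·5 + (1/6)·9 = 17/3.
Against Route-2 this mix gives (5/6)·6 + (1/6)·4 = 17/3.
All of the smuggler's active replies (Route-1, Route-2) yield 17/3, and no column does worse for the inspector. The mix makes the smuggler indifferent and guarantees 17/3, so it is optimal.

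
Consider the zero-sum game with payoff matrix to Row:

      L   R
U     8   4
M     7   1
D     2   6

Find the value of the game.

5

Row minima: U → 4, M → 1, D → 2; maximin = 4.
Column maxima: L → 8, R → 6; minimax = 6.
4 ≠ 6, so there is no saddle point; optimal play is mixed.
M is strictly dominated by U, so Row never plays it.
On the remaining 2×2 (U, D vs L, R):
Let Row play U with probability p. Expected payoff against L: 8p + 2(1−p) = 6p + 2; against R: 4p + 6(1−p) = −2p + 6.
Setting these equal: 6p + 2 = −2p + 6 ⇒ 8p = 4 ⇒ p = 1/2, and the value is (6)·(1/2) + 2 = 5.
For Column: with q = P(L), equating U's and D's payoffs gives 4q + 4 = −4q + 6 ⇒ q = 1/4.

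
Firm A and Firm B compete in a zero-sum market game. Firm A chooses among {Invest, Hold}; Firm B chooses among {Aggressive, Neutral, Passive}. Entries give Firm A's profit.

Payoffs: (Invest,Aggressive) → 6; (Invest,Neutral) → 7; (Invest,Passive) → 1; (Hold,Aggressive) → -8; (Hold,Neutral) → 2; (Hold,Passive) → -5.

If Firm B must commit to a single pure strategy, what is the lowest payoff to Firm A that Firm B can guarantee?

1

Column maxima: Aggressive → 6, Neutral → 7, Passive → 1.
The smallest of these is 1.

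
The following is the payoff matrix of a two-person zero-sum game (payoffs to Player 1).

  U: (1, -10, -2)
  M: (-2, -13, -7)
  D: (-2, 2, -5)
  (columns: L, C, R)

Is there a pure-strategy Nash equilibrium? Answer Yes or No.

Row minima: U → -10, M → -13, D → -5; maximin = -5.
Column maxima: L → 1, C → 2, R → -2; minimax = -2.
-5 ≠ -2, so no pure-strategy equilibrium exists.

No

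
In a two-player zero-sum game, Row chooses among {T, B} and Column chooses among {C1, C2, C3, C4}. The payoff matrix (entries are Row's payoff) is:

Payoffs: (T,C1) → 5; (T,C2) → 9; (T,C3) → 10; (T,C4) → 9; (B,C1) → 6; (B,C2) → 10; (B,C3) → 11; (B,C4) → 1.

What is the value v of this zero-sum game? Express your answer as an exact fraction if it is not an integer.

49/9

Row minima: T → 5, B → 1; maximin = 5.
Column maxima: C1 → 6, C2 → 10, C3 → 11, C4 → 9; minimax = 6.
5 ≠ 6, so there is no saddle point; optimal play is mixed.
C2 is strictly dominated by C1 (it gives Row strictly more in every row), so Column never plays it.
C3 is strictly dominated by C1 (it gives Row strictly more in every row), so Column never plays it.
On the remaining 2×2 (T, B vs C1, C4):
Let Row play T with probability p. Expected payoff against C1: 5p + 6(1−p) = −p + 6; against C4: 9p + 1(1−p) = 8p + 1.
Setting these equal: −p + 6 = 8p + 1 ⇒ −9p = -5 ⇒ p = 5/9, and the value is (-1)·(5/9) + 6 = 49/9.
For Column: with q = P(C1), equating T's and B's payoffs gives −4q + 9 = 5q + 1 ⇒ q = 8/9.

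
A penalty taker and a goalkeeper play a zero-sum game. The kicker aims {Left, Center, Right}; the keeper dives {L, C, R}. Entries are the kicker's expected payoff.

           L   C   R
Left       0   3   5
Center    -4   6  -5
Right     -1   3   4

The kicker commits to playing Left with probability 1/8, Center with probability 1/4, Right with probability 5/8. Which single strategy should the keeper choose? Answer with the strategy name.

If the keeper plays L, the kicker's expected payoff is (1/8)·0 + (1/4)·(-4) + (5/8)·(-1) = -13/8.
If the keeper plays C, the kicker's expected payoff is (1/8)·3 + (1/4)·6 + (5/8)·3 = 15/4.
If the keeper plays R, the kicker's expected payoff is (1/8)·5 + (1/4)·(-5) + (5/8)·4 = 15/8.
The keeper minimizes the kicker's payoff; the smallest is -13/8, so the best response is L.

L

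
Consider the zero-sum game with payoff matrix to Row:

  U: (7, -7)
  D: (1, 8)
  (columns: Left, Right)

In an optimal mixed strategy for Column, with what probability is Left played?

Row minima: U → -7, D → 1; maximin = 1.
Column maxima: Left → 7, Right → 8; minimax = 7.
1 ≠ 7, so there is no saddle point; optimal play is mixed.
Let Row play U with probability p. Expected payoff against Left: 7p + 1(1−p) = 6p + 1; against Right: (-7)p + 8(1−p) = −15p + 8.
Setting these equal: 6p + 1 = −15p + 8 ⇒ 21p = 7 ⇒ p = 1/3, and the value is (6)·(1/3) + 1 = 3.
For Column: with q = P(Left), equating U's and D's payoffs gives 14q − 7 = −7q + 8 ⇒ q = 5/7.

5/7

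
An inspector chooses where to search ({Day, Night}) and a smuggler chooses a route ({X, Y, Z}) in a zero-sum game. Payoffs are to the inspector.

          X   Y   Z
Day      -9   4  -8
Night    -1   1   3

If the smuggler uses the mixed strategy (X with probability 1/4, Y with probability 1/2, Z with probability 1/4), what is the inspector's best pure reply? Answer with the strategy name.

Expected payoff of Day: (1/4)·(-9) + (1/2)·4 + (1/4)·(-8) = -9/4.
Expected payoff of Night: (1/4)·(-1) + (1/2)·1 + (1/4)·3 = 1.
The largest is 1, so the inspector's best response is Night.

Night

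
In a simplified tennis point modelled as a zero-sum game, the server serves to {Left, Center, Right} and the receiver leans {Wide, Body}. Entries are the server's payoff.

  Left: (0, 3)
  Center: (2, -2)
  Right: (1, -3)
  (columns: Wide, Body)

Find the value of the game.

6/7

Row minima: Left → 0, Center → -2, Right → -3; maximin = 0.
Column maxima: Wide → 2, Body → 3; minimax = 2.
0 ≠ 2, so there is no saddle point; optimal play is mixed.
Right is strictly dominated by Center, so the server never plays it.
On the remaining 2×2 (Left, Center vs Wide, Body):
Let the server play Left with probability p. Expected payoff against Wide: 0p + 2(1−p) = −2p + 2; against Body: 3p + (-2)(1−p) = 5p − 2.
Setting these equal: −2p + 2 = 5p − 2 ⇒ −7p = -4 ⇒ p = 4/7, and the value is (-2)·(4/7) + 2 = 6/7.
For the receiver: with q = P(Wide), equating Left's and Center's payoffs gives −3q + 3 = 4q − 2 ⇒ q = 5/7.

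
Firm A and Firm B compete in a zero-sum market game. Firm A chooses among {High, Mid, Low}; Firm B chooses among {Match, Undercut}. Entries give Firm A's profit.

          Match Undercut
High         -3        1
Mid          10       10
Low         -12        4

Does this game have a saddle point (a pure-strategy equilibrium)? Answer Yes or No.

Row minima: High → -3, Mid → 10, Low → -12; maximin = 10.
Column maxima: Match → 10, Undercut → 10; minimax = 10.
maximin = minimax = 10, so a saddle point exists.

Yes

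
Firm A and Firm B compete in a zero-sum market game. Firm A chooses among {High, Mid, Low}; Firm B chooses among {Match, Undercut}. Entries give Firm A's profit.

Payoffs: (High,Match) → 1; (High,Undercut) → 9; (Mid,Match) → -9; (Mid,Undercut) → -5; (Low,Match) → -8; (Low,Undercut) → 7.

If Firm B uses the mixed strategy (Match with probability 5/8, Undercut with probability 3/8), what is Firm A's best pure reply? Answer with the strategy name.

High

Expected payoff of High: (5/8)·1 + (3/8)·9 = 4.
Expected payoff of Mid: (5/8)·(-9) + (3/8)·(-5) = -15/2.
Expected payoff of Low: (5/8)·(-8) + (3/8)·7 = -19/8.
The largest is 4, so Firm A's best response is High.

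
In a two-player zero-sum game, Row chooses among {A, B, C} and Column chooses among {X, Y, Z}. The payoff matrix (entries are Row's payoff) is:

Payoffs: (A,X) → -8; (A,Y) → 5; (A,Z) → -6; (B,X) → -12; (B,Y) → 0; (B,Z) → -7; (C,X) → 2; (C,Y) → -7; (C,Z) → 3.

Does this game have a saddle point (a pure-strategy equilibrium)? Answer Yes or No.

Row minima: A → -8, B → -12, C → -7; maximin = -7.
Column maxima: X → 2, Y → 5, Z → 3; minimax = 2.
-7 ≠ 2, so no pure-strategy equilibrium exists.

No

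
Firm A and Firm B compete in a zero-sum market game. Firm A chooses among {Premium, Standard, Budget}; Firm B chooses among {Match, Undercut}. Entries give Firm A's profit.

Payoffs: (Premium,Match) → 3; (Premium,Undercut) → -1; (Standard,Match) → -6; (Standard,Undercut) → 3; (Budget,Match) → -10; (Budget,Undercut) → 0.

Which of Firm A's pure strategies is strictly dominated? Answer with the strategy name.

Budget

Standard gives a strictly higher payoff than Budget against every column: -6 > -10, 3 > 0.
So Budget is strictly dominated and Firm A never plays it.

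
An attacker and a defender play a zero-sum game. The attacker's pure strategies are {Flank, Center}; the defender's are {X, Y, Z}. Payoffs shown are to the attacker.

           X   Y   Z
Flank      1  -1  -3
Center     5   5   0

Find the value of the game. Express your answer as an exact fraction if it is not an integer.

0

Row minima: Flank → -3, Center → 0; maximin = 0.
Column maxima: X → 5, Y → 5, Z → 0; minimax = 0.
Since maximin = minimax = 0, there is a saddle point and the value is 0.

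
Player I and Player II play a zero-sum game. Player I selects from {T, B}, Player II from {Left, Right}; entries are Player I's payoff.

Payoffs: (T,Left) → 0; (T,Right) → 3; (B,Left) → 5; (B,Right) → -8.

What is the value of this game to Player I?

15/16

Row minima: T → 0, B → -8; maximin = 0.
Column maxima: Left → 5, Right → 3; minimax = 3.
0 ≠ 3, so there is no saddle point; optimal play is mixed.
Let Player I play T with probability p. Expected payoff against Left: 0p + 5(1−p) = −5p + 5; against Right: 3p + (-8)(1−p) = 11p − 8.
Setting these equal: −5p + 5 = 11p − 8 ⇒ −16p = -13 ⇒ p = 13/16, and the value is (-5)·(13/16) + 5 = 15/16.
For Player II: with q = P(Left), equating T's and B's payoffs gives −3q + 3 = 13q − 8 ⇒ q = 11/16.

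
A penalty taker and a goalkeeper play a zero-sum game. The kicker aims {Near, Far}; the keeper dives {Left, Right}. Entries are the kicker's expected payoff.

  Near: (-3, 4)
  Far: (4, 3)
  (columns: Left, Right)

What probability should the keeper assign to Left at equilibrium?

1/8

Row minima: Near → -3, Far → 3; maximin = 3.
Column maxima: Left → 4, Right → 4; minimax = 4.
3 ≠ 4, so there is no saddle point; optimal play is mixed.
Let the kicker play Near with probability p. Expected payoff against Left: (-3)p + 4(1−p) = −7p + 4; against Right: 4p + 3(1−p) = p + 3.
Setting these equal: −7p + 4 = p + 3 ⇒ −8p = -1 ⇒ p = 1/8, and the value is (-7)·(1/8) + 4 = 25/8.
For the keeper: with q = P(Left), equating Near's and Far's payoffs gives −7q + 4 = q + 3 ⇒ q = 1/8.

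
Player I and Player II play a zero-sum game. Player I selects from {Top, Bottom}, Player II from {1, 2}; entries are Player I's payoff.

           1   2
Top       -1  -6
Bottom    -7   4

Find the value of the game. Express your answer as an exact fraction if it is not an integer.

-23/8

Row minima: Top → -6, Bottom → -7; maximin = -6.
Column maxima: 1 → -1, 2 → 4; minimax = -1.
-6 ≠ -1, so there is no saddle point; optimal play is mixed.
Let Player I play Top with probability p. Expected payoff against 1: (-1)p + (-7)(1−p) = 6p − 7; against 2: (-6)p + 4(1−p) = −10p + 4.
Setting these equal: 6p − 7 = −10p + 4 ⇒ 16p = 11 ⇒ p = 11/16, and the value is (6)·(11/16) − 7 = -23/8.
For Player II: with q = P(1), equating Top's and Bottom's payoffs gives 5q − 6 = −11q + 4 ⇒ q = 5/8.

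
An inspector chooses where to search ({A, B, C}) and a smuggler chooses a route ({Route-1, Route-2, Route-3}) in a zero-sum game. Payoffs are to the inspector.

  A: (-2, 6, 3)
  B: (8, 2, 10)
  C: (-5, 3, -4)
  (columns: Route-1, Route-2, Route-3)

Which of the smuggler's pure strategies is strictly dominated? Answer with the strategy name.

Route-3

Route-1 holds the inspector's payoff strictly below Route-3 in every row: -2 < 3, 8 < 10, -5 < -4.
So Route-3 is strictly dominated for the smuggler.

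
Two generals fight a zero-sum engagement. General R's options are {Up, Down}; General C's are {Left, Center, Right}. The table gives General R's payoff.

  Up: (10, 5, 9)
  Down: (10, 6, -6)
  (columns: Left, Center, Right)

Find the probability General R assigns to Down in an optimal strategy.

1/4

Row minima: Up → 5, Down → -6; maximin = 5.
Column maxima: Left → 10, Center → 6, Right → 9; minimax = 6.
5 ≠ 6, so there is no saddle point; optimal play is mixed.
Left is strictly dominated by Center (it gives General R strictly more in every row), so General C never plays it.
On the remaining 2×2 (Up, Down vs Center, Right):
Let General R play Up with probability p. Expected payoff against Center: 5p + 6(1−p) = −p + 6; against Right: 9p + (-6)(1−p) = 15p − 6.
Setting these equal: −p + 6 = 15p − 6 ⇒ −16p = -12 ⇒ p = 3/4, and the value is (-1)·(3/4) + 6 = 21/4.
For General C: with q = P(Center), equating Up's and Down's payoffs gives −4q + 9 = 12q − 6 ⇒ q = 15/16.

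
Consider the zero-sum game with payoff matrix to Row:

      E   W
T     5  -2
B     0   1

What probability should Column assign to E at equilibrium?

3/8

Row minima: T → -2, B → 0; maximin = 0.
Column maxima: E → 5, W → 1; minimax = 1.
0 ≠ 1, so there is no saddle point; optimal play is mixed.
Let Row play T with probability p. Expected payoff against E: 5p + 0(1−p) = 5p; against W: (-2)p + 1(1−p) = −3p + 1.
Setting these equal: 5p = −3p + 1 ⇒ 8p = 1 ⇒ p = 1/8, and the value is (5)·(1/8) = 5/8.
For Column: with q = P(E), equating T's and B's payoffs gives 7q − 2 = −q + 1 ⇒ q = 3/8.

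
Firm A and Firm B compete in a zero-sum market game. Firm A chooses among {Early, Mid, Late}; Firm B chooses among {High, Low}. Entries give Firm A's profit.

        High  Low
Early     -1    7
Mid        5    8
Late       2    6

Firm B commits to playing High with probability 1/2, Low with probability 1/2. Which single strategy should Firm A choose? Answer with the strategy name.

Mid

Expected payoff of Early: (1/2)·(-1) + (1/2)·7 = 3.
Expected payoff of Mid: (1/2)·5 + (1/2)·8 = 13/2.
Expected payoff of Late: (1/2)·2 + (1/2)·6 = 4.
The largest is 13/2, so Firm A's best response is Mid.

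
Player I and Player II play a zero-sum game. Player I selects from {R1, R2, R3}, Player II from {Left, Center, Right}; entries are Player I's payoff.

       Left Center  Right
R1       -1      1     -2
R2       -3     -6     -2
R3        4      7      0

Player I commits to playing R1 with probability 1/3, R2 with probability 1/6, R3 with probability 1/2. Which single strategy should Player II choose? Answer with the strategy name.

If Player II plays Left, Player I's expected payoff is (1/3)·(-1) + (1/6)·(-3) + (1/2)·4 = 7/6.
If Player II plays Center, Player I's expected payoff is (1/3)·1 + (1/6)·(-6) + (1/2)·7 = 17/6.
If Player II plays Right, Player I's expected payoff is (1/3)·(-2) + (1/6)·(-2) + (1/2)·0 = -1.
Player II minimizes Player I's payoff; the smallest is -1, so the best response is Right.

Right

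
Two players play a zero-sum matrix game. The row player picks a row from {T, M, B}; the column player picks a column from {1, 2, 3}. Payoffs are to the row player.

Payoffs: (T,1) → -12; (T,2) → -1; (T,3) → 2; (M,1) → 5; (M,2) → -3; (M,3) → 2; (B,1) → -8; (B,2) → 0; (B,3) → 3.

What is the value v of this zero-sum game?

-3/2

Row minima: T → -12, M → -3, B → -8; maximin = -3.
Column maxima: 1 → 5, 2 → 0, 3 → 3; minimax = 0.
-3 ≠ 0, so there is no saddle point; optimal play is mixed.
T is strictly dominated by B, so the row player never plays it.
3 is strictly dominated by 2 (it gives the row player strictly more in every row), so the column player never plays it.
On the remaining 2×2 (M, B vs 1, 2):
Let the row player play M with probability p. Expected payoff against 1: 5p + (-8)(1−p) = 13p − 8; against 2: (-3)p + 0(1−p) = −3p.
Setting these equal: 13p − 8 = −3p ⇒ 16p = 8 ⇒ p = 1/2, and the value is (13)·(1/2) − 8 = -3/2.
For the column player: with q = P(1), equating M's and B's payoffs gives 8q − 3 = −8q ⇒ q = 3/16.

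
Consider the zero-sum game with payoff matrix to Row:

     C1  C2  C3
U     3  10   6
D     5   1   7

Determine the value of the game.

Row minima: U → 3, D → 1; maximin = 3.
Column maxima: C1 → 5, C2 → 10, C3 → 7; minimax = 5.
3 ≠ 5, so there is no saddle point; optimal play is mixed.
C3 is strictly dominated by C1 (it gives Row strictly more in every row), so Column never plays it.
On the remaining 2×2 (U, D vs C1, C2):
Let Row play U with probability p. Expected payoff against C1: 3p + 5(1−p) = −2p + 5; against C2: 10p + 1(1−p) = 9p + 1.
Setting these equal: −2p + 5 = 9p + 1 ⇒ −11p = -4 ⇒ p = 4/11, and the value is (-2)·(4/11) + 5 = 47/11.
For Column: with q = P(C1), equating U's and D's payoffs gives −7q + 10 = 4q + 1 ⇒ q = 9/11.

47/11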